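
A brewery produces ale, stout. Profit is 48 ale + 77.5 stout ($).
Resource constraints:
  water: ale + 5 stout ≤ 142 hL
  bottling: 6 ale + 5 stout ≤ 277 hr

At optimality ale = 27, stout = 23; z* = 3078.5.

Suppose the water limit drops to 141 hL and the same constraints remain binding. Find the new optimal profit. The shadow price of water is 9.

3069.5

Δb = -1, so new z* = 3078.5 + (9)·(-1) = 3078.5 − 9 = 3069.5.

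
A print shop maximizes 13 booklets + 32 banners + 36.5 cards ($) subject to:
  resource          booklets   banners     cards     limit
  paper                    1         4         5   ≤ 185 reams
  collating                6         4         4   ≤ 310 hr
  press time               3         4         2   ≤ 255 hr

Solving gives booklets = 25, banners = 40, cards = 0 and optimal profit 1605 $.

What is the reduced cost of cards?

-2.5

At the optimum: paper uses 185 of 185 (binding); collating uses 310 of 310 (binding); press time uses 235 of 255 (slack = 20).
Since press time is not tight, its dual is 0.
Dual feasibility on the basic columns requires 1·y_paper + 6·y_collating = 13, 4·y_paper + 4·y_collating = 32.
Solving: y_paper = 7, y_collating = 1.
Reduced cost of cards: c₃ − yᵀa₃ = 36.5 − (7·5 + 1·4) = 36.5 − 39 = -2.5.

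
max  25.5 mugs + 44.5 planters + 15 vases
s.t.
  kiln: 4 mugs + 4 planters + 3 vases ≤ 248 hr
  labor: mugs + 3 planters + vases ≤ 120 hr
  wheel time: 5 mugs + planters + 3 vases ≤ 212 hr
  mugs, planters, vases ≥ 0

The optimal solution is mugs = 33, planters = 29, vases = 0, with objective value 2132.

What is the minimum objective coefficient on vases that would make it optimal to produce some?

21.5

At the optimum: kiln uses 248 of 248 (binding); labor uses 120 of 120 (binding); wheel time uses 194 of 212 (slack = 18).
Slack constraints have shadow price 0 (complementary slackness).
The binding rows give the dual system: 4·y_kiln + 1·y_labor = 25.5 and 4·y_kiln + 3·y_labor = 44.5.
→ y_kiln = 4 and y_labor = 9.5.
vases enters the basis when its profit ≥ yᵀa₃ = 4·3 + 9.5·1 = 21.5.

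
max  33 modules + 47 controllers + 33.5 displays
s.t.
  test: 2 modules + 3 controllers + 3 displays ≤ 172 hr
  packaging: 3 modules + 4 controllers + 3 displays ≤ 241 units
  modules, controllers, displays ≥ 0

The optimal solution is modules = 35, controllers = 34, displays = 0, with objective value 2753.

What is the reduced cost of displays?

Both test and packaging are binding at x*.
Dual feasibility on the basic columns requires 2·y_test + 3·y_packaging = 33, 3·y_test + 4·y_packaging = 47.
Solving: y_test = 9, y_packaging = 5.
Reduced cost of displays: c₃ − yᵀa₃ = 33.5 − (9·3 + 5·3) = 33.5 − 42 = -8.5.

-8.5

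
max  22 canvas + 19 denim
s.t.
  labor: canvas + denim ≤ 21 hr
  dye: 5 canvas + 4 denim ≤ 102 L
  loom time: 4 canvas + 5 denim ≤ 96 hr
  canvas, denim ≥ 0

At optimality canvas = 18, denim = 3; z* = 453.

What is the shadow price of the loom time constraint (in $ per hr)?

0

At the optimum: labor uses 21 of 21 (binding); dye uses 102 of 102 (binding); loom time uses 87 of 96 (slack = 9).
By complementary slackness, y = 0 for the non-binding constraint.
Dual feasibility on the basic columns requires 1·y_labor + 5·y_dye = 22, 1·y_labor + 4·y_dye = 19.
→ y_labor = 7 and y_dye = 3.
Shadow price of loom time = 0.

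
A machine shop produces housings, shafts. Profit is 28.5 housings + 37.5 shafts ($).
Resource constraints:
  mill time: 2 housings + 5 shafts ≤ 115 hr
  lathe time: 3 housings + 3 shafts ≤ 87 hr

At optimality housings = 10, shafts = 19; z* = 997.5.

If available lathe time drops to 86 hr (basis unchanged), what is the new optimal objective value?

Both mill time and lathe time are binding at x*.
From A_Bᵀ y = c: 2·y_mill time + 3·y_lathe time = 28.5; 5·y_mill time + 3·y_lathe time = 37.5.
This yields shadow prices y_mill time = 3, y_lathe time = 7.5.
Δz = y_lathe time·Δb = 7.5 × (-1) = -7.5, so new z* = 997.5 − 7.5 = 990.

990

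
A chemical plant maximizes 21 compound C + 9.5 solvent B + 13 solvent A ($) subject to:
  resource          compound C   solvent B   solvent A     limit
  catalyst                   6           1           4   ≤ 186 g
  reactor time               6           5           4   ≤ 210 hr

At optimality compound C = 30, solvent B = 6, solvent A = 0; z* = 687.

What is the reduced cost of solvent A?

Check each constraint at x*: catalyst 186/186 (tight); reactor time 210/210 (tight).
Dual feasibility on the basic columns requires 6·y_catalyst + 6·y_reactor time = 21, 1·y_catalyst + 5·y_reactor time = 9.5.
Solving: y_catalyst = 2, y_reactor time = 1.5.
Reduced cost of solvent A: c₃ − yᵀa₃ = 13 − (2·4 + 1.5·4) = 13 − 14 = -1.

-1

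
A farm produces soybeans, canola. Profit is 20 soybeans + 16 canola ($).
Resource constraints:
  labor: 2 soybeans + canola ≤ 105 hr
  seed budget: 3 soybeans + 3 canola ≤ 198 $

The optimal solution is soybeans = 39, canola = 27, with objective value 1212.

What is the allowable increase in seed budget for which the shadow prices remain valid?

117

Binding constraints: labor, seed budget. The basis is B = [[2,1],[3,3]] with det 3.
Per unit increase in seed budget, x* moves by d = (-0.3333, 0.6667).
The basis stays optimal until soybeans reaches 0; allowable increase = 117 $.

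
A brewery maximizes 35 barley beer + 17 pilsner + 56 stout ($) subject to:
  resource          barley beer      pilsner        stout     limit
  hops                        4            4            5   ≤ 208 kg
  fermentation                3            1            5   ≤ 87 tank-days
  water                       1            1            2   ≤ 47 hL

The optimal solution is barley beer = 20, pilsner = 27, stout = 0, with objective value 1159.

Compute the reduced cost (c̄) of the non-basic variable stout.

-5

Binding: fermentation and water. Non-binding: hops (20 unused).
Slack constraints have shadow price 0 (complementary slackness).
Dual feasibility on the basic columns requires 3·y_fermentation + 1·y_water = 35, 1·y_fermentation + 1·y_water = 17.
This yields shadow prices y_fermentation = 9, y_water = 8.
Reduced cost of stout: c₃ − yᵀa₃ = 56 − (9·5 + 8·2) = 56 − 61 = -5.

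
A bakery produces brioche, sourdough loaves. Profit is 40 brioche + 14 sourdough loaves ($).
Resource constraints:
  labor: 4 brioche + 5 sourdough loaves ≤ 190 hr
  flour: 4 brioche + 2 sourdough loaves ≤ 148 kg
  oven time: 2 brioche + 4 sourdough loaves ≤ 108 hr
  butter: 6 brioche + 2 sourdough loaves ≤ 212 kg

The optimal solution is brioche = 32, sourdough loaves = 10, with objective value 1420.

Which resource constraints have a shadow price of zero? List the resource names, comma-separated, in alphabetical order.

labor: 178/190 (slack 12)
flour: 148/148 (binding)
oven time: 104/108 (slack 4)
butter: 212/212 (binding)
By complementary slackness, a constraint with positive slack has shadow price 0 → labor, oven time.

labor, oven time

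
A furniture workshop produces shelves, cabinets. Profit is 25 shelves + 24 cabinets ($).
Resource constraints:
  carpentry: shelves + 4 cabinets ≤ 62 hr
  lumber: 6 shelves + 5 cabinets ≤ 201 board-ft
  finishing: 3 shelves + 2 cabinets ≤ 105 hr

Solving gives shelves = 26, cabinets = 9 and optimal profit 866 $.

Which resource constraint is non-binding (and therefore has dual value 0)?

finishing

carpentry: 62/62 (binding)
lumber: 201/201 (binding)
finishing: 96/105 (slack 9)
By complementary slackness, a constraint with positive slack has shadow price 0 → finishing.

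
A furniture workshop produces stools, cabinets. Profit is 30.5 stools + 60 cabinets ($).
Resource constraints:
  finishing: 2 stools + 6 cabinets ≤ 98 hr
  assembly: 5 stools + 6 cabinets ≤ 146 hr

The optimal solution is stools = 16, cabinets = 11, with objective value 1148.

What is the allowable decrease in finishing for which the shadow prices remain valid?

Binding constraints: finishing, assembly. The basis is B = [[2,6],[5,6]] with det -18.
Per unit decrease in finishing, x* moves by d = (0.3333, -0.2778).
The basis stays optimal until cabinets reaches 0; allowable decrease = 39.6 hr.

39.6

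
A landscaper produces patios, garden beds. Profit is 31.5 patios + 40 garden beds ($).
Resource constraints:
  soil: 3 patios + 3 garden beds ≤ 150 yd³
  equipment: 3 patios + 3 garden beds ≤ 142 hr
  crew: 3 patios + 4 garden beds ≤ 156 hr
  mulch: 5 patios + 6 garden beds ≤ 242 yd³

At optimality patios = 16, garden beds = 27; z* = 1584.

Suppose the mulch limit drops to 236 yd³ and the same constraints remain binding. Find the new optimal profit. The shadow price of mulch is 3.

1566

Δb = -6, so new z* = 1584 + (3)·(-6) = 1584 − 18 = 1566.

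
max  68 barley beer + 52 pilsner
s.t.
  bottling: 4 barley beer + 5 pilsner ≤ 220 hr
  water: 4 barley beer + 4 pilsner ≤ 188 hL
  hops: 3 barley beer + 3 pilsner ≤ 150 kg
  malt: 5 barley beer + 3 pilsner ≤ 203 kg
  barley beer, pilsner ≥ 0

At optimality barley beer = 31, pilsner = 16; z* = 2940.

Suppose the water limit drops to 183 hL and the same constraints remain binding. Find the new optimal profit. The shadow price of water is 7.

2905

Δb = -5, so new z* = 2940 + (7)·(-5) = 2940 − 35 = 2905.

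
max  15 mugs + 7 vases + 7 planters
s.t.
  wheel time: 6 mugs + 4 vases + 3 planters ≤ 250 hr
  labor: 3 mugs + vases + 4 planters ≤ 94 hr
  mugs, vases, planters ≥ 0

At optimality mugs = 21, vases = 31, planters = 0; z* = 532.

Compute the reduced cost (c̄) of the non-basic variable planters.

Check each constraint at x*: wheel time 250/250 (tight); labor 94/94 (tight).
Dual feasibility on the basic columns requires 6·y_wheel time + 3·y_labor = 15, 4·y_wheel time + 1·y_labor = 7.
This yields shadow prices y_wheel time = 1, y_labor = 3.
Reduced cost of planters: c₃ − yᵀa₃ = 7 − (1·3 + 3·4) = 7 − 15 = -8.

-8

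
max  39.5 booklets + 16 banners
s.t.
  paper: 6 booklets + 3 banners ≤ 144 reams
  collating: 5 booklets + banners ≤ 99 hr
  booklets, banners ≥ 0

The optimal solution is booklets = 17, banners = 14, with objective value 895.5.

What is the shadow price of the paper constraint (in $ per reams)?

4.5

At the optimum: paper uses 144 of 144 (binding); collating uses 99 of 99 (binding).
Dual feasibility on the basic columns requires 6·y_paper + 5·y_collating = 39.5, 3·y_paper + 1·y_collating = 16.
Solving: y_paper = 4.5, y_collating = 2.5.
Shadow price of paper = 4.5.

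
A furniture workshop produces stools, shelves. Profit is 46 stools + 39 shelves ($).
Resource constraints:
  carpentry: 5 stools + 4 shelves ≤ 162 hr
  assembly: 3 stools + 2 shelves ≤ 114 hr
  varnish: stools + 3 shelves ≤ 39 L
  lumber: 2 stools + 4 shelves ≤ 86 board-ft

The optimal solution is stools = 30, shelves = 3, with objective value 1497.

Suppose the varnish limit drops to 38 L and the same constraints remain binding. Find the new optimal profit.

1496

Check each constraint at x*: carpentry 162/162 (tight); assembly 96/114 (slack 18); varnish 39/39 (tight); lumber 72/86 (slack 14).
By complementary slackness, y = 0 for the non-binding constraints.
From A_Bᵀ y = c: 5·y_carpentry + 1·y_varnish = 46; 4·y_carpentry + 3·y_varnish = 39.
→ y_carpentry = 9 and y_varnish = 1.
Δz = y_varnish·Δb = 1 × (-1) = -1, so new z* = 1497 − 1 = 1496.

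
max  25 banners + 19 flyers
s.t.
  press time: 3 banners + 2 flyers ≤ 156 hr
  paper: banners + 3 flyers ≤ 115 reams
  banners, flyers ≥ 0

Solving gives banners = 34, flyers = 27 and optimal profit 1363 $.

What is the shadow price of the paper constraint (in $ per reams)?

Check each constraint at x*: press time 156/156 (tight); paper 115/115 (tight).
From A_Bᵀ y = c: 3·y_press time + 1·y_paper = 25; 2·y_press time + 3·y_paper = 19.
→ y_press time = 8 and y_paper = 1.
Shadow price of paper = 1.

1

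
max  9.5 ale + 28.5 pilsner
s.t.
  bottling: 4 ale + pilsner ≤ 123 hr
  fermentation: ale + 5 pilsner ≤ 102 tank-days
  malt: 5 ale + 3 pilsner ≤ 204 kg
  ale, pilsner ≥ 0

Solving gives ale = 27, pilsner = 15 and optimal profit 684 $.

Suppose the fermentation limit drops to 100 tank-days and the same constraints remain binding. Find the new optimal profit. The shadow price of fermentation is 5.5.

673

Δb = -2, so new z* = 684 + (5.5)·(-2) = 684 − 11 = 673.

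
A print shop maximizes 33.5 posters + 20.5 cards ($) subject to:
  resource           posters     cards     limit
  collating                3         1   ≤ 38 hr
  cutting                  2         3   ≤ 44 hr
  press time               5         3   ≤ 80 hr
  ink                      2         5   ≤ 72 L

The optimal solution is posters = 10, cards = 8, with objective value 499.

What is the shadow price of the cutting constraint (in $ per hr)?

Binding: collating and cutting. Non-binding: press time (6 unused), ink (12 unused).
Since press time, ink are not tight, their duals are 0.
The binding rows give the dual system: 3·y_collating + 2·y_cutting = 33.5 and 1·y_collating + 3·y_cutting = 20.5.
This yields shadow prices y_collating = 8.5, y_cutting = 4.
Shadow price of cutting = 4.

4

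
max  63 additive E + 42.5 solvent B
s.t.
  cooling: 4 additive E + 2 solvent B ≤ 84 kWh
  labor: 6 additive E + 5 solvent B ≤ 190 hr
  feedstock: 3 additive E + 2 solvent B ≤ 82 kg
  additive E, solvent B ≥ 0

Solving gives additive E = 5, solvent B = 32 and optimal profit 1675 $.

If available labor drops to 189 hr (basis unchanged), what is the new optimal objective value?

1669.5

At the optimum: cooling uses 84 of 84 (binding); labor uses 190 of 190 (binding); feedstock uses 79 of 82 (slack = 3).
Since feedstock is not tight, its dual is 0.
The binding rows give the dual system: 4·y_cooling + 6·y_labor = 63 and 2·y_cooling + 5·y_labor = 42.5.
This yields shadow prices y_cooling = 7.5, y_labor = 5.5.
Δz = y_labor·Δb = 5.5 × (-1) = -5.5, so new z* = 1675 − 5.5 = 1669.5.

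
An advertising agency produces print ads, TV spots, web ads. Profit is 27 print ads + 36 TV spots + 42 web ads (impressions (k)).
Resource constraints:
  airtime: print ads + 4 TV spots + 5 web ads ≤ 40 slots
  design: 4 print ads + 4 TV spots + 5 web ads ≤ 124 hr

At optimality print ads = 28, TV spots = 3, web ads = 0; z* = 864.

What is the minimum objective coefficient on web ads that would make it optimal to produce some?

Both airtime and design are binding at x*.
The binding rows give the dual system: 1·y_airtime + 4·y_design = 27 and 4·y_airtime + 4·y_design = 36.
Solving: y_airtime = 3, y_design = 6.
web ads enters the basis when its profit ≥ yᵀa₃ = 3·5 + 6·5 = 45.

45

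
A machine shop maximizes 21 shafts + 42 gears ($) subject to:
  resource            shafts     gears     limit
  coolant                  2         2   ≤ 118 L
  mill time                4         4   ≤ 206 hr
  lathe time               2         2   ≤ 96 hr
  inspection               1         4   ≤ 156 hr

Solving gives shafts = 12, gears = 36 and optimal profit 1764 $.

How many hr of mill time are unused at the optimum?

mill time used = 4·12 + 4·36 = 192; slack = 206 − 192 = 14.

14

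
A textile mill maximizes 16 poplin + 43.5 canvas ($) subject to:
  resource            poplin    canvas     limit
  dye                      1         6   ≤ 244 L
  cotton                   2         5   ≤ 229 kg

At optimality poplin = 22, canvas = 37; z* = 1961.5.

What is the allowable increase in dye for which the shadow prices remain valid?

Binding constraints: dye, cotton. The basis is B = [[1,6],[2,5]] with det -7.
Per unit increase in dye, x* moves by d = (-0.7143, 0.2857).
The basis stays optimal until poplin reaches 0; allowable increase = 30.8 L.

30.8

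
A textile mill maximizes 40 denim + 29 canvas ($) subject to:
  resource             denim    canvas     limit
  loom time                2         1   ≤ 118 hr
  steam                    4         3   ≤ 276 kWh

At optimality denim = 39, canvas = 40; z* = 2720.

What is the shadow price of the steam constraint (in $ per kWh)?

Both loom time and steam are binding at x*.
From A_Bᵀ y = c: 2·y_loom time + 4·y_steam = 40; 1·y_loom time + 3·y_steam = 29.
→ y_loom time = 2 and y_steam = 9.
Shadow price of steam = 9.

9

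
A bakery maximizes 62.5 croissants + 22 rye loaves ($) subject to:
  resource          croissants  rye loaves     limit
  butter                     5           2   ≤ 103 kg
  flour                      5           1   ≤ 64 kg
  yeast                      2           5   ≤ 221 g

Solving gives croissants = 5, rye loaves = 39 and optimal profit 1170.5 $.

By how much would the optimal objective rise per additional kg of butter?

At the optimum: butter uses 103 of 103 (binding); flour uses 64 of 64 (binding); yeast uses 205 of 221 (slack = 16).
By complementary slackness, y = 0 for the non-binding constraint.
From A_Bᵀ y = c: 5·y_butter + 5·y_flour = 62.5; 2·y_butter + 1·y_flour = 22.
Solving: y_butter = 9.5, y_flour = 3.
Shadow price of butter = 9.5.

9.5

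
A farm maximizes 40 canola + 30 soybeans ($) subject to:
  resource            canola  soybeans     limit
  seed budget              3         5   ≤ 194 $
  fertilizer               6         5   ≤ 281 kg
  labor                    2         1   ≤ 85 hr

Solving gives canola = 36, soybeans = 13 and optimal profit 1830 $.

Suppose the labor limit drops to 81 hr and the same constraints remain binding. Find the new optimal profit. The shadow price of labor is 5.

Δb = -4, so new z* = 1830 + (5)·(-4) = 1830 − 20 = 1810.

1810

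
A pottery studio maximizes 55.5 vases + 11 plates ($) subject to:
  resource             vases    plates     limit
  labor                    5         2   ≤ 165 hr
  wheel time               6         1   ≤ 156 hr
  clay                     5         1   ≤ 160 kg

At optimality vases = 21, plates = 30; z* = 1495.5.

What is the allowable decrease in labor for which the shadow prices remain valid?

Binding constraints: labor, wheel time. The basis is B = [[5,2],[6,1]] with det -7.
Per unit decrease in labor, x* moves by d = (0.1429, -0.8571).
The basis stays optimal until plates reaches 0; allowable decrease = 35 hr.

35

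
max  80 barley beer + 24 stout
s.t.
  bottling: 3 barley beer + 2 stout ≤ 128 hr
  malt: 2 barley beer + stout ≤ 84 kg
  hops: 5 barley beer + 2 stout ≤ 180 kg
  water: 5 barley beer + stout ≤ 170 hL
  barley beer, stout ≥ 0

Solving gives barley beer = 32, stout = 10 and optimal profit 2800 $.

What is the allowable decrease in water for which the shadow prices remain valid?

Binding constraints: hops, water. The basis is B = [[5,2],[5,1]] with det -5.
Per unit decrease in water, x* moves by d = (-0.4, 1).
The basis stays optimal until bottling becomes binding; allowable decrease = 15 hL.

15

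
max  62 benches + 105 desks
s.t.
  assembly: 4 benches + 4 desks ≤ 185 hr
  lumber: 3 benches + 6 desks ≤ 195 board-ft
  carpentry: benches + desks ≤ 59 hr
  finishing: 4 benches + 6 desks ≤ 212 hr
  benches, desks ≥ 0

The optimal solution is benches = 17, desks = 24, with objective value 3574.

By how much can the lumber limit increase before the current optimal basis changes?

Binding constraints: lumber, finishing. The basis is B = [[3,6],[4,6]] with det -6.
Per unit increase in lumber, x* moves by d = (-1, 0.6667).
The basis stays optimal until benches reaches 0; allowable increase = 17 board-ft.

17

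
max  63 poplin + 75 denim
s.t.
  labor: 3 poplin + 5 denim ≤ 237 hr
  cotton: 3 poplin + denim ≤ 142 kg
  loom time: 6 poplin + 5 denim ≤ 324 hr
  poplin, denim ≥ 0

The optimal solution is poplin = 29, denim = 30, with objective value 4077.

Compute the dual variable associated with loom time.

6

At the optimum: labor uses 237 of 237 (binding); cotton uses 117 of 142 (slack = 25); loom time uses 324 of 324 (binding).
Slack constraints have shadow price 0 (complementary slackness).
The binding rows give the dual system: 3·y_labor + 6·y_loom time = 63 and 5·y_labor + 5·y_loom time = 75.
This yields shadow prices y_labor = 9, y_loom time = 6.
Shadow price of loom time = 6.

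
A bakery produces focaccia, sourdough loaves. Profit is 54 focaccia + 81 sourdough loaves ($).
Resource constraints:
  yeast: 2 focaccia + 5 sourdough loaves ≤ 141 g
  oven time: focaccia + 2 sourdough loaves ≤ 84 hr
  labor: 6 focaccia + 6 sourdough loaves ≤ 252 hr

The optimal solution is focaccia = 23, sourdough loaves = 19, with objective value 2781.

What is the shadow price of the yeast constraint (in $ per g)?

Binding: yeast and labor. Non-binding: oven time (23 unused).
Slack constraints have shadow price 0 (complementary slackness).
The binding rows give the dual system: 2·y_yeast + 6·y_labor = 54 and 5·y_yeast + 6·y_labor = 81.
→ y_yeast = 9 and y_labor = 6.
Shadow price of yeast = 9.

9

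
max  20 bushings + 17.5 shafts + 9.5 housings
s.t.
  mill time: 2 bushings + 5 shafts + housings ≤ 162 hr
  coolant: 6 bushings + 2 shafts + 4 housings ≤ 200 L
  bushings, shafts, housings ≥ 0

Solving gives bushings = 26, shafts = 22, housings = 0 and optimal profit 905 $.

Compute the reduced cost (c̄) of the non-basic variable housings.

Check each constraint at x*: mill time 162/162 (tight); coolant 200/200 (tight).
Dual feasibility on the basic columns requires 2·y_mill time + 6·y_coolant = 20, 5·y_mill time + 2·y_coolant = 17.5.
→ y_mill time = 2.5 and y_coolant = 2.5.
Reduced cost of housings: c₃ − yᵀa₃ = 9.5 − (2.5·1 + 2.5·4) = 9.5 − 12.5 = -3.

-3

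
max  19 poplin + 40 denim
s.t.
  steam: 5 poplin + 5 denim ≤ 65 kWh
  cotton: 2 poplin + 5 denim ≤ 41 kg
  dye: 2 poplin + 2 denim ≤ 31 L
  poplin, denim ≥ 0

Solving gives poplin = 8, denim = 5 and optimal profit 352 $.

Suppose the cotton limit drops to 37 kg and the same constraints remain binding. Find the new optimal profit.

At the optimum: steam uses 65 of 65 (binding); cotton uses 41 of 41 (binding); dye uses 26 of 31 (slack = 5).
By complementary slackness, y = 0 for the non-binding constraint.
From A_Bᵀ y = c: 5·y_steam + 2·y_cotton = 19; 5·y_steam + 5·y_cotton = 40.
Solving: y_steam = 1, y_cotton = 7.
Δz = y_cotton·Δb = 7 × (-4) = -28, so new z* = 352 − 28 = 324.

324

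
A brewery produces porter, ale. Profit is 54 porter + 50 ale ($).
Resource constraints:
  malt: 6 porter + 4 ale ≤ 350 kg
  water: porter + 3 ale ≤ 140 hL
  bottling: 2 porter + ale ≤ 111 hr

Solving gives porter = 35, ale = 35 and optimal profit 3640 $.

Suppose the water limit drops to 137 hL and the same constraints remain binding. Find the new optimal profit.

3622

Binding: malt and water. Non-binding: bottling (6 unused).
By complementary slackness, y = 0 for the non-binding constraint.
The binding rows give the dual system: 6·y_malt + 1·y_water = 54 and 4·y_malt + 3·y_water = 50.
Solving: y_malt = 8, y_water = 6.
Δz = y_water·Δb = 6 × (-3) = -18, so new z* = 3640 − 18 = 3622.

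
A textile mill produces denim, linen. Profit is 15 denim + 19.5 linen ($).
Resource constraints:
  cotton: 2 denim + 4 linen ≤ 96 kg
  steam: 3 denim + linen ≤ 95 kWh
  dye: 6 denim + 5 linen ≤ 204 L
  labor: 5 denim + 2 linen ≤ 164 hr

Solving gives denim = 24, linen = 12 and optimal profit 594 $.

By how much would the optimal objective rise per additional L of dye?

Check each constraint at x*: cotton 96/96 (tight); steam 84/95 (slack 11); dye 204/204 (tight); labor 144/164 (slack 20).
Since steam, labor are not tight, their duals are 0.
The binding rows give the dual system: 2·y_cotton + 6·y_dye = 15 and 4·y_cotton + 5·y_dye = 19.5.
→ y_cotton = 3 and y_dye = 1.5.
Shadow price of dye = 1.5.

1.5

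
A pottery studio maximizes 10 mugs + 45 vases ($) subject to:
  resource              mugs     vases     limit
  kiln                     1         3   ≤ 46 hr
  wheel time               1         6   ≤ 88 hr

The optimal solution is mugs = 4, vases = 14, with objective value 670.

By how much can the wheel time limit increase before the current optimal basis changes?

4

Binding constraints: kiln, wheel time. The basis is B = [[1,3],[1,6]] with det 3.
Per unit increase in wheel time, x* moves by d = (-1, 0.3333).
The basis stays optimal until mugs reaches 0; allowable increase = 4 hr.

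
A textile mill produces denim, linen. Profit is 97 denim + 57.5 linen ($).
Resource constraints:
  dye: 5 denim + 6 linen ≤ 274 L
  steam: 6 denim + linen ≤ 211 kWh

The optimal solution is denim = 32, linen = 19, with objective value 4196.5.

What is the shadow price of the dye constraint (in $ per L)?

8

Both dye and steam are binding at x*.
From A_Bᵀ y = c: 5·y_dye + 6·y_steam = 97; 6·y_dye + 1·y_steam = 57.5.
→ y_dye = 8 and y_steam = 9.5.
Shadow price of dye = 8.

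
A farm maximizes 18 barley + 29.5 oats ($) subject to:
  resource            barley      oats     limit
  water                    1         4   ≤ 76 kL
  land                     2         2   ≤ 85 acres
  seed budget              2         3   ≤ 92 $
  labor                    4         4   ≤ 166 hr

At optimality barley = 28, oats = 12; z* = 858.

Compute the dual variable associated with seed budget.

8.5

Check each constraint at x*: water 76/76 (tight); land 80/85 (slack 5); seed budget 92/92 (tight); labor 160/166 (slack 6).
By complementary slackness, y = 0 for the non-binding constraints.
From A_Bᵀ y = c: 1·y_water + 2·y_seed budget = 18; 4·y_water + 3·y_seed budget = 29.5.
This yields shadow prices y_water = 1, y_seed budget = 8.5.
Shadow price of seed budget = 8.5.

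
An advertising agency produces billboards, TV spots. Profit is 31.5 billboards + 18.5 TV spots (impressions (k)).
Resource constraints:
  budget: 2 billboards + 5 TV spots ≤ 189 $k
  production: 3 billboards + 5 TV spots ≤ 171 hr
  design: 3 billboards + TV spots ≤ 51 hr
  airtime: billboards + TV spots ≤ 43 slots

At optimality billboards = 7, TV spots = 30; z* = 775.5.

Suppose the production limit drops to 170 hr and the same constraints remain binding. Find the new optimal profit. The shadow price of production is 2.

773.5

Δb = -1, so new z* = 775.5 + (2)·(-1) = 775.5 − 2 = 773.5.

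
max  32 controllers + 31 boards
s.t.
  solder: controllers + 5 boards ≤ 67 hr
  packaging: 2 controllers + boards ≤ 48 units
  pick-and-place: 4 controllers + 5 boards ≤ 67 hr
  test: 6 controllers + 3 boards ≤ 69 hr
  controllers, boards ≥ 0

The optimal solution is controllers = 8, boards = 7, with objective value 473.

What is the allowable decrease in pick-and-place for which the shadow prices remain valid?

Binding constraints: pick-and-place, test. The basis is B = [[4,5],[6,3]] with det -18.
Per unit decrease in pick-and-place, x* moves by d = (0.1667, -0.3333).
The basis stays optimal until boards reaches 0; allowable decrease = 21 hr.

21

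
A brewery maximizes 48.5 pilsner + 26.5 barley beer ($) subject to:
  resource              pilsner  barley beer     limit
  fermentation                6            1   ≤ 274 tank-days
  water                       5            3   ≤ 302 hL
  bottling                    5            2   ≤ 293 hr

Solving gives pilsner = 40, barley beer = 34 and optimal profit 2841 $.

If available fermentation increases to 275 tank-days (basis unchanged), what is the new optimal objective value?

Check each constraint at x*: fermentation 274/274 (tight); water 302/302 (tight); bottling 268/293 (slack 25).
By complementary slackness, y = 0 for the non-binding constraint.
From A_Bᵀ y = c: 6·y_fermentation + 5·y_water = 48.5; 1·y_fermentation + 3·y_water = 26.5.
→ y_fermentation = 1 and y_water = 8.5.
Δz = y_fermentation·Δb = 1 × (1) = 1, so new z* = 2841 + 1 = 2842.

2842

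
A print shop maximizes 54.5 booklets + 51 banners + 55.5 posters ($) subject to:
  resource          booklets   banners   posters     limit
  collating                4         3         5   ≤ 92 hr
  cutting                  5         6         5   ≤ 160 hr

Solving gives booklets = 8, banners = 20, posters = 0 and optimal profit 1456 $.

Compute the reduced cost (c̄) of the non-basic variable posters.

-7

At the optimum: collating uses 92 of 92 (binding); cutting uses 160 of 160 (binding).
The binding rows give the dual system: 4·y_collating + 5·y_cutting = 54.5 and 3·y_collating + 6·y_cutting = 51.
→ y_collating = 8 and y_cutting = 4.5.
Reduced cost of posters: c₃ − yᵀa₃ = 55.5 − (8·5 + 4.5·5) = 55.5 − 62.5 = -7.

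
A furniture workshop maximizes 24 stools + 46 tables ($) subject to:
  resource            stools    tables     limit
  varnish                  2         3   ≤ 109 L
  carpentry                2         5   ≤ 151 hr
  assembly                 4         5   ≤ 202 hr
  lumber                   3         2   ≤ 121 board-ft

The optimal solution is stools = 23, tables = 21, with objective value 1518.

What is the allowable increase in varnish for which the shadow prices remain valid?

2

Binding constraints: varnish, carpentry. The basis is B = [[2,3],[2,5]] with det 4.
Per unit increase in varnish, x* moves by d = (1.25, -0.5).
The basis stays optimal until assembly becomes binding; allowable increase = 2 L.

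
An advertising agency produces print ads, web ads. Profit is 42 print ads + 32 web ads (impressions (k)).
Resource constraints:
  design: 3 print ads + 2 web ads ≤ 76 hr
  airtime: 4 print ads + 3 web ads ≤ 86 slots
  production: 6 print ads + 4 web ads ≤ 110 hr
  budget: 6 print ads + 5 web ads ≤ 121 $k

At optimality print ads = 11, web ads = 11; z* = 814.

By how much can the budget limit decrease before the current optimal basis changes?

Binding constraints: production, budget. The basis is B = [[6,4],[6,5]] with det 6.
Per unit decrease in budget, x* moves by d = (0.6667, -1).
The basis stays optimal until web ads reaches 0; allowable decrease = 11 $k.

11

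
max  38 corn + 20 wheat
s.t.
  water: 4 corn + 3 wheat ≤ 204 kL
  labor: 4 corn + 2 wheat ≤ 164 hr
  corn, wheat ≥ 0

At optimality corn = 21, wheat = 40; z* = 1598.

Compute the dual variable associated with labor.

Both water and labor are binding at x*.
The binding rows give the dual system: 4·y_water + 4·y_labor = 38 and 3·y_water + 2·y_labor = 20.
Solving: y_water = 1, y_labor = 8.5.
Shadow price of labor = 8.5.

8.5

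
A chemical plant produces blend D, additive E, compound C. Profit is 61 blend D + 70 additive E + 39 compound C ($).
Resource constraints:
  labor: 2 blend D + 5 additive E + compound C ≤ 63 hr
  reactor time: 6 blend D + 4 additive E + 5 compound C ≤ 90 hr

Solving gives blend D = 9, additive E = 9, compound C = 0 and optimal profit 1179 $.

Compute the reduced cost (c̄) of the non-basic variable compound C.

At the optimum: labor uses 63 of 63 (binding); reactor time uses 90 of 90 (binding).
The binding rows give the dual system: 2·y_labor + 6·y_reactor time = 61 and 5·y_labor + 4·y_reactor time = 70.
This yields shadow prices y_labor = 8, y_reactor time = 7.5.
Reduced cost of compound C: c₃ − yᵀa₃ = 39 − (8·1 + 7.5·5) = 39 − 45.5 = -6.5.

-6.5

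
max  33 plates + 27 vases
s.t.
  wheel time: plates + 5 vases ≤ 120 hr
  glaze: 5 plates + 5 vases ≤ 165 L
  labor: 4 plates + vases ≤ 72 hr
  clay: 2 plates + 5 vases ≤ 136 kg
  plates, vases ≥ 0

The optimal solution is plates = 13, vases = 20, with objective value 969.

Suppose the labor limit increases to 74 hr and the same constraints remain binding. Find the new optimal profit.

973

Binding: glaze and labor. Non-binding: wheel time (7 unused), clay (10 unused).
Slack constraints have shadow price 0 (complementary slackness).
The binding rows give the dual system: 5·y_glaze + 4·y_labor = 33 and 5·y_glaze + 1·y_labor = 27.
Solving: y_glaze = 5, y_labor = 2.
Δz = y_labor·Δb = 2 × (2) = 4, so new z* = 969 + 4 = 973.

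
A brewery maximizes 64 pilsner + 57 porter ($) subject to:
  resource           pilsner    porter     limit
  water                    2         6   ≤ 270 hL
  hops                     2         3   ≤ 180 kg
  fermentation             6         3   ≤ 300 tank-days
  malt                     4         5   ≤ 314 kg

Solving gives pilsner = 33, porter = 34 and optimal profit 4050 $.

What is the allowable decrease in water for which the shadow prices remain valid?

170

Binding constraints: water, fermentation. The basis is B = [[2,6],[6,3]] with det -30.
Per unit decrease in water, x* moves by d = (0.1, -0.2).
The basis stays optimal until porter reaches 0; allowable decrease = 170 hL.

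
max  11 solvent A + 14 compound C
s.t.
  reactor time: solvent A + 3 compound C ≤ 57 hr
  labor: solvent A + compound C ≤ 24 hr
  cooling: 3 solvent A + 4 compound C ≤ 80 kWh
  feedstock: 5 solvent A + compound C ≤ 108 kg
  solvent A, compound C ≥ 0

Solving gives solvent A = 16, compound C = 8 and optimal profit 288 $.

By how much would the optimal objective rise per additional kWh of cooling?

3

Check each constraint at x*: reactor time 40/57 (slack 17); labor 24/24 (tight); cooling 80/80 (tight); feedstock 88/108 (slack 20).
Since reactor time, feedstock are not tight, their duals are 0.
From A_Bᵀ y = c: 1·y_labor + 3·y_cooling = 11; 1·y_labor + 4·y_cooling = 14.
This yields shadow prices y_labor = 2, y_cooling = 3.
Shadow price of cooling = 3.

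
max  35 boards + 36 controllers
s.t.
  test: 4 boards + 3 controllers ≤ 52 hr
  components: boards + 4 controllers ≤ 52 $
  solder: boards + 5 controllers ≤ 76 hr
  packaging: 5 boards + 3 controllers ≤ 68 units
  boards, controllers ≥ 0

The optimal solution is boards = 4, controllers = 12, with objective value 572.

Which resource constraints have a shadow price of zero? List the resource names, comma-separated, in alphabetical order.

test: 52/52 (binding)
components: 52/52 (binding)
solder: 64/76 (slack 12)
packaging: 56/68 (slack 12)
By complementary slackness, a constraint with positive slack has shadow price 0 → packaging, solder.

packaging, solder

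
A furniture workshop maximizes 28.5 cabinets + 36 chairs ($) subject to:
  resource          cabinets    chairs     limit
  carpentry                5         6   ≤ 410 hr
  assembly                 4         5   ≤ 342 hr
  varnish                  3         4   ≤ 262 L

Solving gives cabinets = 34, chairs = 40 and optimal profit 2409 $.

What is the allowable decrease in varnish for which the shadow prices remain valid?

16

Binding constraints: carpentry, varnish. The basis is B = [[5,6],[3,4]] with det 2.
Per unit decrease in varnish, x* moves by d = (3, -2.5).
The basis stays optimal until chairs reaches 0; allowable decrease = 16 L.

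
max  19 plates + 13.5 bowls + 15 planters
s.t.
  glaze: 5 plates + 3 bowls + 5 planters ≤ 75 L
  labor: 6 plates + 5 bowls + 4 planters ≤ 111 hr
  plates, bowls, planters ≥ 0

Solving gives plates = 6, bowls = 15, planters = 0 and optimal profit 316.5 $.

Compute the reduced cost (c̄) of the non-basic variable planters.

Check each constraint at x*: glaze 75/75 (tight); labor 111/111 (tight).
Dual feasibility on the basic columns requires 5·y_glaze + 6·y_labor = 19, 3·y_glaze + 5·y_labor = 13.5.
→ y_glaze = 2 and y_labor = 1.5.
Reduced cost of planters: c₃ − yᵀa₃ = 15 − (2·5 + 1.5·4) = 15 − 16 = -1.

-1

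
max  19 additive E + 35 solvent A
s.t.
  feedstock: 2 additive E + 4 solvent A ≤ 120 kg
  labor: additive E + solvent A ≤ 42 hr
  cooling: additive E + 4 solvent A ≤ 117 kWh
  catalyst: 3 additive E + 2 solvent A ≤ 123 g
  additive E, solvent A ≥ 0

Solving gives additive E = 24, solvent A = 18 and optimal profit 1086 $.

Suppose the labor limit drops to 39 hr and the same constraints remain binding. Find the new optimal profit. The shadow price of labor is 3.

1077

Δb = -3, so new z* = 1086 + (3)·(-3) = 1086 − 9 = 1077.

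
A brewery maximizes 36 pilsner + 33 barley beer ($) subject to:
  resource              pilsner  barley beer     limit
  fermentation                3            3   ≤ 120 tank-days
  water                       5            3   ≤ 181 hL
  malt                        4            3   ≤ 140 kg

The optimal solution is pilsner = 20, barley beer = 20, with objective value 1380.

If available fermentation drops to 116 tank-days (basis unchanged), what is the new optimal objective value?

At the optimum: fermentation uses 120 of 120 (binding); water uses 160 of 181 (slack = 21); malt uses 140 of 140 (binding).
Since water is not tight, its dual is 0.
Dual feasibility on the basic columns requires 3·y_fermentation + 4·y_malt = 36, 3·y_fermentation + 3·y_malt = 33.
This yields shadow prices y_fermentation = 8, y_malt = 3.
Δz = y_fermentation·Δb = 8 × (-4) = -32, so new z* = 1380 − 32 = 1348.

1348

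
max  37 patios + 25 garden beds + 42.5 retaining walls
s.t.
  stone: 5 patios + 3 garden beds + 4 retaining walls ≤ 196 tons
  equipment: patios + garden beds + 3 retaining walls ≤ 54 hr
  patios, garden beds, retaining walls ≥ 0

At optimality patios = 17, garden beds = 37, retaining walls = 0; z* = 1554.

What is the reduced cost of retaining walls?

Both stone and equipment are binding at x*.
Dual feasibility on the basic columns requires 5·y_stone + 1·y_equipment = 37, 3·y_stone + 1·y_equipment = 25.
→ y_stone = 6 and y_equipment = 7.
Reduced cost of retaining walls: c₃ − yᵀa₃ = 42.5 − (6·4 + 7·3) = 42.5 − 45 = -2.5.

-2.5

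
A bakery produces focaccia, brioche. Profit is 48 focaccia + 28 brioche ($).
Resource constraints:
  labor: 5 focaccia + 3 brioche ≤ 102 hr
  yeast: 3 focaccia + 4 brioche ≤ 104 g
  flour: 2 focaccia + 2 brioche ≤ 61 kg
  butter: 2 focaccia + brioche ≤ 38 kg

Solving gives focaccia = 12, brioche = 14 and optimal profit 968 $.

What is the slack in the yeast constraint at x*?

12

yeast used = 3·12 + 4·14 = 92; slack = 104 − 92 = 12.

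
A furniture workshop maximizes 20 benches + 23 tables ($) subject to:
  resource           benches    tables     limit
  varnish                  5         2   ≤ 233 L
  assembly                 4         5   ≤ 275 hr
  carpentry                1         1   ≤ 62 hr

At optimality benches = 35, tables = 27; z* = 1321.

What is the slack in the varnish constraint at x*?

4

varnish used = 5·35 + 2·27 = 229; slack = 233 − 229 = 4.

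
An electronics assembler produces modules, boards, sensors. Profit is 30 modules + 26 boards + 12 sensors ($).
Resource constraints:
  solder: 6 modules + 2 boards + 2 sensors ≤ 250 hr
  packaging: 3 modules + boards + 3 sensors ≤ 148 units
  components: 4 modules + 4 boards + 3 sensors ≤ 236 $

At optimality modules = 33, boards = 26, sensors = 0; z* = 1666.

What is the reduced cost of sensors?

-8

Binding: solder and components. Non-binding: packaging (23 unused).
Slack constraints have shadow price 0 (complementary slackness).
From A_Bᵀ y = c: 6·y_solder + 4·y_components = 30; 2·y_solder + 4·y_components = 26.
→ y_solder = 1 and y_components = 6.
Reduced cost of sensors: c₃ − yᵀa₃ = 12 − (1·2 + 6·3) = 12 − 20 = -8.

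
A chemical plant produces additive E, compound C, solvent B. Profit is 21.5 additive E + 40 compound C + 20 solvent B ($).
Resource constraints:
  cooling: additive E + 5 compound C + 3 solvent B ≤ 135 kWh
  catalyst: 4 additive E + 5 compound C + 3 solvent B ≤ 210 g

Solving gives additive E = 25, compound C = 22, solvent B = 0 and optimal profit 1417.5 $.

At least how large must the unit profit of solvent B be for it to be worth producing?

Both cooling and catalyst are binding at x*.
Dual feasibility on the basic columns requires 1·y_cooling + 4·y_catalyst = 21.5, 5·y_cooling + 5·y_catalyst = 40.
→ y_cooling = 3.5 and y_catalyst = 4.5.
solvent B enters the basis when its profit ≥ yᵀa₃ = 3.5·3 + 4.5·3 = 24.

24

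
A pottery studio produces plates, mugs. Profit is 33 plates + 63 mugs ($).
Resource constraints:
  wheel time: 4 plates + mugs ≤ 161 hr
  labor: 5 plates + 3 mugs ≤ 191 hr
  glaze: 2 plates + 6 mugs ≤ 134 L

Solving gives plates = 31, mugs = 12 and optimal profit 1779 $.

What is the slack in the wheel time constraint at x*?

25

wheel time used = 4·31 + 1·12 = 136; slack = 161 − 136 = 25.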